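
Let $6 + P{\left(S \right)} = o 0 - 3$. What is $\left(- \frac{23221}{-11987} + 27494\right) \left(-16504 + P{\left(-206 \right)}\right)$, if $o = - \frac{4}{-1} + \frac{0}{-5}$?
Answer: $- \frac{5442582402887}{11987} \approx -4.5404 \cdot 10^{8}$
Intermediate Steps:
$o = 4$ ($o = \left(-4\right) \left(-1\right) + 0 \left(- \frac{1}{5}\right) = 4 + 0 = 4$)
$P{\left(S \right)} = -9$ ($P{\left(S \right)} = -6 + \left(4 \cdot 0 - 3\right) = -6 + \left(0 - 3\right) = -6 - 3 = -9$)
$\left(- \frac{23221}{-11987} + 27494\right) \left(-16504 + P{\left(-206 \right)}\right) = \left(- \frac{23221}{-11987} + 27494\right) \left(-16504 - 9\right) = \left(\left(-23221\right) \left(- \frac{1}{11987}\right) + 27494\right) \left(-16513\right) = \left(\frac{23221}{11987} + 27494\right) \left(-16513\right) = \frac{329593799}{11987} \left(-16513\right) = - \frac{5442582402887}{11987}$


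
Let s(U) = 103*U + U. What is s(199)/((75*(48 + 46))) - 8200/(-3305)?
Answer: 12621028/2330025 ≈ 5.4167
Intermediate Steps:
s(U) = 104*U
s(199)/((75*(48 + 46))) - 8200/(-3305) = (104*199)/((75*(48 + 46))) - 8200/(-3305) = 20696/((75*94)) - 8200*(-1/3305) = 20696/7050 + 1640/661 = 20696*(1/7050) + 1640/661 = 10348/3525 + 1640/661 = 12621028/2330025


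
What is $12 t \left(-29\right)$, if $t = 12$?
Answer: $-4176$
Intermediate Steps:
$12 t \left(-29\right) = 12 \cdot 12 \left(-29\right) = 144 \left(-29\right) = -4176$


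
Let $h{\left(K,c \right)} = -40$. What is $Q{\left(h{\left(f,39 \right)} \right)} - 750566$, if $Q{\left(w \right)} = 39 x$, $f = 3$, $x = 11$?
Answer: $-750137$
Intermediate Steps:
$Q{\left(w \right)} = 429$ ($Q{\left(w \right)} = 39 \cdot 11 = 429$)
$Q{\left(h{\left(f,39 \right)} \right)} - 750566 = 429 - 750566 = -750137$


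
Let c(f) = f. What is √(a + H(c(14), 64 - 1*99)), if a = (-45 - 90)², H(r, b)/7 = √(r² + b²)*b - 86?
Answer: √(17623 - 1715*√29) ≈ 91.583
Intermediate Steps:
H(r, b) = -602 + 7*b*√(b² + r²) (H(r, b) = 7*(√(r² + b²)*b - 86) = 7*(√(b² + r²)*b - 86) = 7*(b*√(b² + r²) - 86) = 7*(-86 + b*√(b² + r²)) = -602 + 7*b*√(b² + r²))
a = 18225 (a = (-135)² = 18225)
√(a + H(c(14), 64 - 1*99)) = √(18225 + (-602 + 7*(64 - 1*99)*√((64 - 1*99)² + 14²))) = √(18225 + (-602 + 7*(64 - 99)*√((64 - 99)² + 196))) = √(18225 + (-602 + 7*(-35)*√((-35)² + 196))) = √(18225 + (-602 + 7*(-35)*√(1225 + 196))) = √(18225 + (-602 + 7*(-35)*√1421)) = √(18225 + (-602 + 7*(-35)*(7*√29))) = √(18225 + (-602 - 1715*√29)) = √(17623 - 1715*√29)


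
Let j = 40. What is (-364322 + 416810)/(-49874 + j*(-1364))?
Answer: -26244/52217 ≈ -0.50259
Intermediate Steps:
(-364322 + 416810)/(-49874 + j*(-1364)) = (-364322 + 416810)/(-49874 + 40*(-1364)) = 52488/(-49874 - 54560) = 52488/(-104434) = 52488*(-1/104434) = -26244/52217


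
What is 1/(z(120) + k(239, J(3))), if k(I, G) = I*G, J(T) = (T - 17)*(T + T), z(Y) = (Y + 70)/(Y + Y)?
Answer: -24/481805 ≈ -4.9813e-5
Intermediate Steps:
z(Y) = (70 + Y)/(2*Y) (z(Y) = (70 + Y)/((2*Y)) = (70 + Y)*(1/(2*Y)) = (70 + Y)/(2*Y))
J(T) = 2*T*(-17 + T) (J(T) = (-17 + T)*(2*T) = 2*T*(-17 + T))
k(I, G) = G*I
1/(z(120) + k(239, J(3))) = 1/((½)*(70 + 120)/120 + (2*3*(-17 + 3))*239) = 1/((½)*(1/120)*190 + (2*3*(-14))*239) = 1/(19/24 - 84*239) = 1/(19/24 - 20076) = 1/(-481805/24) = -24/481805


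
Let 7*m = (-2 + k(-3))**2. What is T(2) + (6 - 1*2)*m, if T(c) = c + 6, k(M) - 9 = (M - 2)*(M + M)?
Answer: 5532/7 ≈ 790.29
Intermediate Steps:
k(M) = 9 + 2*M*(-2 + M) (k(M) = 9 + (M - 2)*(M + M) = 9 + (-2 + M)*(2*M) = 9 + 2*M*(-2 + M))
T(c) = 6 + c
m = 1369/7 (m = (-2 + (9 - 4*(-3) + 2*(-3)**2))**2/7 = (-2 + (9 + 12 + 2*9))**2/7 = (-2 + (9 + 12 + 18))**2/7 = (-2 + 39)**2/7 = (1/7)*37**2 = (1/7)*1369 = 1369/7 ≈ 195.57)
T(2) + (6 - 1*2)*m = (6 + 2) + (6 - 1*2)*(1369/7) = 8 + (6 - 2)*(1369/7) = 8 + 4*(1369/7) = 8 + 5476/7 = 5532/7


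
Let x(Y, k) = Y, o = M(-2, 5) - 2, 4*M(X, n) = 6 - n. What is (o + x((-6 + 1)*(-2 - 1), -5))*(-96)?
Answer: -1272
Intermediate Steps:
M(X, n) = 3/2 - n/4 (M(X, n) = (6 - n)/4 = 3/2 - n/4)
o = -7/4 (o = (3/2 - ¼*5) - 2 = (3/2 - 5/4) - 1*2 = ¼ - 2 = -7/4 ≈ -1.7500)
(o + x((-6 + 1)*(-2 - 1), -5))*(-96) = (-7/4 + (-6 + 1)*(-2 - 1))*(-96) = (-7/4 - 5*(-3))*(-96) = (-7/4 + 15)*(-96) = (53/4)*(-96) = -1272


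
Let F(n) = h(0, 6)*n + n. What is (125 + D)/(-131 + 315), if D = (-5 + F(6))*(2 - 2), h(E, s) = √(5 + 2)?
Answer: 125/184 ≈ 0.67935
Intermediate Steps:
h(E, s) = √7
F(n) = n + n*√7 (F(n) = √7*n + n = n*√7 + n = n + n*√7)
D = 0 (D = (-5 + 6*(1 + √7))*(2 - 2) = (-5 + (6 + 6*√7))*0 = (1 + 6*√7)*0 = 0)
(125 + D)/(-131 + 315) = (125 + 0)/(-131 + 315) = 125/184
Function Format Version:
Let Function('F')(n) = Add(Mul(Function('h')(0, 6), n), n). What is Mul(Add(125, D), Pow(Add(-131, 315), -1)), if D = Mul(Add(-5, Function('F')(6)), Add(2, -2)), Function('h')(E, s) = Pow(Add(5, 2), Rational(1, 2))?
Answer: Rational(125, 184) ≈ 0.67935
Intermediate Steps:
Function('h')(E, s) = Pow(7, Rational(1, 2))
Function('F')(n) = Add(n, Mul(n, Pow(7, Rational(1, 2)))) (Function('F')(n) = Add(Mul(Pow(7, Rational(1, 2)), n), n) = Add(Mul(n, Pow(7, Rational(1, 2))), n) = Add(n, Mul(n, Pow(7, Rational(1, 2)))))
D = 0 (D = Mul(Add(-5, Mul(6, Add(1, Pow(7, Rational(1, 2))))), Add(2, -2)) = Mul(Add(-5, Add(6, Mul(6, Pow(7, Rational(1, 2))))), 0) = Mul(Add(1, Mul(6, Pow(7, Rational(1, 2)))), 0) = 0)
Mul(Add(125, D), Pow(Add(-131, 315), -1)) = Mul(Add(125, 0), Pow(Add(-131, 315), -1)) = Mul(125, Pow(184, -1)) = Mul(125, Rational(1, 184)) = Rational(125, 184)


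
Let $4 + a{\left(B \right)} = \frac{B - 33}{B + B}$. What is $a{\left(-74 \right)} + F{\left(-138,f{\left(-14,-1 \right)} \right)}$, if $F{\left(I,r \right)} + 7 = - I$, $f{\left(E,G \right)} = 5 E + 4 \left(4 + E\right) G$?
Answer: $\frac{18903}{148} \approx 127.72$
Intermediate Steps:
$f{\left(E,G \right)} = 5 E + G \left(16 + 4 E\right)$ ($f{\left(E,G \right)} = 5 E + \left(16 + 4 E\right) G = 5 E + G \left(16 + 4 E\right)$)
$F{\left(I,r \right)} = -7 - I$
$a{\left(B \right)} = -4 + \frac{-33 + B}{2 B}$ ($a{\left(B \right)} = -4 + \frac{B - 33}{B + B} = -4 + \frac{-33 + B}{2 B}$)
$a{\left(-74 \right)} + F{\left(-138,f{\left(-14,-1 \right)} \right)} = \frac{-33 - -518}{2 \left(-74\right)} - -131 = \frac{1}{2} \left(- \frac{1}{74}\right) \left(-33 + 518\right) + \left(-7 + 138\right) = \frac{1}{2} \left(- \frac{1}{74}\right) 485 + 131 = - \frac{485}{148} + 131 = \frac{18903}{148}$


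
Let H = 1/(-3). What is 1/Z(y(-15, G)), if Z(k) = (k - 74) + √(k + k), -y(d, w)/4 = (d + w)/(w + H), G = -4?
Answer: -7735/711014 - 13*I*√1482/711014 ≈ -0.010879 - 0.00070386*I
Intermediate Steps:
H = -⅓ ≈ -0.33333
y(d, w) = -4*(d + w)/(-⅓ + w) (y(d, w) = -4*(d + w)/(w - ⅓) = -4*(d + w)/(-⅓ + w))
Z(k) = -74 + k + √2*√k (Z(k) = (-74 + k) + √(2*k) = (-74 + k) + √2*√k = -74 + k + √2*√k)
1/Z(y(-15, G)) = 1/(-74 + 12*(-1*(-15) - 1*(-4))/(-1 + 3*(-4)) + √2*√(12*(-1*(-15) - 1*(-4))/(-1 + 3*(-4)))) = 1/(-74 + 12*(15 + 4)/(-1 - 12) + √2*√(12*(15 + 4)/(-1 - 12))) = 1/(-74 + 12*19/(-13) + √2*√(12*19/(-13))) = 1/(-74 + 12*(-1/13)*19 + √2*√(12*(-1/13)*19)) = 1/(-74 - 228/13 + √2*√(-228/13)) = 1/(-74 - 228/13 + √2*(2*I*√741/13)) = 1/(-74 - 228/13 + 2*I*√1482/13) = 1/(-1190/13 + 2*I*√1482/13)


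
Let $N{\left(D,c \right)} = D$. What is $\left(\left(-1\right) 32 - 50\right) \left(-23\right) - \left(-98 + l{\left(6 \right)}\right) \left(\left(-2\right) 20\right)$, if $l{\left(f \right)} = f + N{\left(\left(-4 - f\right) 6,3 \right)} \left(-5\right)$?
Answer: $10206$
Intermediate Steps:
$l{\left(f \right)} = 120 + 31 f$ ($l{\left(f \right)} = f + \left(-4 - f\right) 6 \left(-5\right) = f + \left(-24 - 6 f\right) \left(-5\right) = f + \left(120 + 30 f\right) = 120 + 31 f$)
$\left(\left(-1\right) 32 - 50\right) \left(-23\right) - \left(-98 + l{\left(6 \right)}\right) \left(\left(-2\right) 20\right) = \left(\left(-1\right) 32 - 50\right) \left(-23\right) - \left(-98 + \left(120 + 31 \cdot 6\right)\right) \left(\left(-2\right) 20\right) = \left(-32 - 50\right) \left(-23\right) - \left(-98 + \left(120 + 186\right)\right) \left(-40\right) = \left(-82\right) \left(-23\right) - \left(-98 + 306\right) \left(-40\right) = 1886 - 208 \left(-40\right) = 1886 - -8320 = 1886 + 8320 = 10206$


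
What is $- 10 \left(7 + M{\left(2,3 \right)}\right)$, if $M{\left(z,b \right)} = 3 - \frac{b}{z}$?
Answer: $-85$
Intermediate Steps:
$M{\left(z,b \right)} = 3 - \frac{b}{z}$
$- 10 \left(7 + M{\left(2,3 \right)}\right) = - 10 \left(7 + \left(3 - \frac{3}{2}\right)\right) = - 10 \left(7 + \frac{3}{2}\right) = \left(-10\right) \frac{17}{2} = -85$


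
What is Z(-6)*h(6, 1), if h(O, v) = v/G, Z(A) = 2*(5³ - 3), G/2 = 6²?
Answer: 61/18 ≈ 3.3889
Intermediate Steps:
G = 72 (G = 2*6² = 2*36 = 72)
Z(A) = 244 (Z(A) = 2*(125 - 3) = 2*122 = 244)
h(O, v) = v/72
Z(-6)*h(6, 1) = 244*((1/72)*1) = 244*(1/72) = 61/18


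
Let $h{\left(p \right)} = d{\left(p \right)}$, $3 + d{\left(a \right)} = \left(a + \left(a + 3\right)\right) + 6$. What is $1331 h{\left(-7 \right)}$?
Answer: $-10648$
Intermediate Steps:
$d{\left(a \right)} = 6 + 2 a$ ($d{\left(a \right)} = -3 + \left(\left(a + \left(a + 3\right)\right) + 6\right) = -3 + \left(\left(a + \left(3 + a\right)\right) + 6\right) = -3 + \left(\left(3 + 2 a\right) + 6\right) = -3 + \left(9 + 2 a\right) = 6 + 2 a$)
$h{\left(p \right)} = 6 + 2 p$
$1331 h{\left(-7 \right)} = 1331 \left(6 + 2 \left(-7\right)\right) = 1331 \left(6 - 14\right) = 1331 \left(-8\right) = -10648$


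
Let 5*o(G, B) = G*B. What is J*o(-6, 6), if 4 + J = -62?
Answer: 2376/5 ≈ 475.20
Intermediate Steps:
J = -66 (J = -4 - 62 = -66)
o(G, B) = B*G/5 (o(G, B) = (G*B)/5 = (B*G)/5 = B*G/5)
J*o(-6, 6) = -66*6*(-6)/5 = -66*(-36/5) = 2376/5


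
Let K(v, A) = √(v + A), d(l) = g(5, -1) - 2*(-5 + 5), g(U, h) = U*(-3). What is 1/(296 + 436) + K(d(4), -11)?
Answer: 1/732 + I*√26 ≈ 0.0013661 + 5.099*I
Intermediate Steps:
g(U, h) = -3*U
d(l) = -15 (d(l) = -3*5 - 2*(-5 + 5) = -15 - 2*0 = -15 - 1*0 = -15 + 0 = -15)
K(v, A) = √(A + v)
1/(296 + 436) + K(d(4), -11) = 1/(296 + 436) + √(-11 - 15) = 1/732 + √(-26) = 1/732 + I*√26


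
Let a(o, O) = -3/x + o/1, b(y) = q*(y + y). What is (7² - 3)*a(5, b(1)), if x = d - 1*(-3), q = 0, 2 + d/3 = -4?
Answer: 1196/5 ≈ 239.20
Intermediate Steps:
d = -18 (d = -6 + 3*(-4) = -6 - 12 = -18)
x = -15 (x = -18 - 1*(-3) = -18 + 3 = -15)
b(y) = 0 (b(y) = 0*(y + y) = 0*(2*y) = 0)
a(o, O) = ⅕ + o (a(o, O) = -3/(-15) + o/1 = -3*(-1/15) + o*1 = ⅕ + o)
(7² - 3)*a(5, b(1)) = (7² - 3)*(⅕ + 5) = (49 - 3)*(26/5) = 46*(26/5) = 1196/5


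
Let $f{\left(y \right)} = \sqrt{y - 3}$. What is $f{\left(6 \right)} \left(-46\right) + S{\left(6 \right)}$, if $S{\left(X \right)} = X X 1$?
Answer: $36 - 46 \sqrt{3} \approx -43.674$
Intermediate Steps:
$f{\left(y \right)} = \sqrt{-3 + y}$
$S{\left(X \right)} = X^{2}$ ($S{\left(X \right)} = X^{2} \cdot 1 = X^{2}$)
$f{\left(6 \right)} \left(-46\right) + S{\left(6 \right)} = \sqrt{-3 + 6} \left(-46\right) + 6^{2} = \sqrt{3} \left(-46\right) + 36 = - 46 \sqrt{3} + 36 = 36 - 46 \sqrt{3}$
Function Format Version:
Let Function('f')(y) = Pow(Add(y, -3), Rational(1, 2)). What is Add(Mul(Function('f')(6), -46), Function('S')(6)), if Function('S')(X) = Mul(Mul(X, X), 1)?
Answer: Add(36, Mul(-46, Pow(3, Rational(1, 2)))) ≈ -43.674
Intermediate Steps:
Function('f')(y) = Pow(Add(-3, y), Rational(1, 2))
Function('S')(X) = Pow(X, 2) (Function('S')(X) = Mul(Pow(X, 2), 1) = Pow(X, 2))
Add(Mul(Function('f')(6), -46), Function('S')(6)) = Add(Mul(Pow(Add(-3, 6), Rational(1, 2)), -46), Pow(6, 2)) = Add(Mul(Pow(3, Rational(1, 2)), -46), 36) = Add(Mul(-46, Pow(3, Rational(1, 2))), 36) = Add(36, Mul(-46, Pow(3, Rational(1, 2))))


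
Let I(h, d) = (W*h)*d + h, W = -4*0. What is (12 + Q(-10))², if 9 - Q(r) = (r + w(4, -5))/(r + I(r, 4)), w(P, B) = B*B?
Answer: 7569/16 ≈ 473.06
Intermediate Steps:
W = 0
w(P, B) = B²
I(h, d) = h (I(h, d) = (0*h)*d + h = 0*d + h = 0 + h = h)
Q(r) = 9 - (25 + r)/(2*r) (Q(r) = 9 - (r + (-5)²)/(r + r) = 9 - (r + 25)/(2*r) = 9 - (25 + r)*1/(2*r) = 9 - (25 + r)/(2*r))
(12 + Q(-10))² = (12 + (½)*(-25 + 17*(-10))/(-10))² = (12 + (½)*(-⅒)*(-25 - 170))² = (12 + (½)*(-⅒)*(-195))² = (12 + 39/4)² = (87/4)² = 7569/16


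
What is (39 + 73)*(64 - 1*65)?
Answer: -112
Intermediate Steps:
(39 + 73)*(64 - 1*65) = 112*(64 - 65) = 112*(-1) = -112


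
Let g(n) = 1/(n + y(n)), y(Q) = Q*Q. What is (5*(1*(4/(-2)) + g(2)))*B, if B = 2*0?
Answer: 0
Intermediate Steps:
y(Q) = Q²
g(n) = 1/(n + n²)
B = 0
(5*(1*(4/(-2)) + g(2)))*B = (5*(1*(4/(-2)) + 1/(2*(1 + 2))))*0 = (5*(1*(4*(-½)) + (½)/3))*0 = (5*(1*(-2) + (½)*(⅓)))*0 = (5*(-2 + ⅙))*0 = (5*(-11/6))*0 = -55/6*0 = 0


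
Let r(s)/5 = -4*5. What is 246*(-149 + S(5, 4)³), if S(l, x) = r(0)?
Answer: -246036654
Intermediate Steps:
r(s) = -100 (r(s) = 5*(-4*5) = 5*(-20) = -100)
S(l, x) = -100
246*(-149 + S(5, 4)³) = 246*(-149 + (-100)³) = 246*(-149 - 1000000) = 246*(-1000149) = -246036654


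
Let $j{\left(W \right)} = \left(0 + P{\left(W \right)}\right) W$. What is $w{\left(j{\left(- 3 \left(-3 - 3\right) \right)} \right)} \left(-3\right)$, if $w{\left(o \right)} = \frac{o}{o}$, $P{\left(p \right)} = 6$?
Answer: $-3$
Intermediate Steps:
$j{\left(W \right)} = 6 W$ ($j{\left(W \right)} = \left(0 + 6\right) W = 6 W$)
$w{\left(o \right)} = 1$
$w{\left(j{\left(- 3 \left(-3 - 3\right) \right)} \right)} \left(-3\right) = 1 \left(-3\right) = -3$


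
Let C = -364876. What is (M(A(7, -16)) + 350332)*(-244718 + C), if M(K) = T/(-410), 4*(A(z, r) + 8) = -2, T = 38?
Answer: -43779846885354/205 ≈ -2.1356e+11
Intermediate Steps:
A(z, r) = -17/2 (A(z, r) = -8 + (¼)*(-2) = -8 - ½ = -17/2)
M(K) = -19/205 (M(K) = 38/(-410) = 38*(-1/410) = -19/205)
(M(A(7, -16)) + 350332)*(-244718 + C) = (-19/205 + 350332)*(-244718 - 364876) = (71818041/205)*(-609594) = -43779846885354/205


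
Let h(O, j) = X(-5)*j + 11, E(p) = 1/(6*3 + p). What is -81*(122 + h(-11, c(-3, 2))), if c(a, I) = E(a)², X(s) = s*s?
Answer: -10782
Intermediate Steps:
E(p) = 1/(18 + p)
X(s) = s²
c(a, I) = (18 + a)⁻² (c(a, I) = (1/(18 + a))² = (18 + a)⁻²)
h(O, j) = 11 + 25*j (h(O, j) = (-5)²*j + 11 = 25*j + 11 = 11 + 25*j)
-81*(122 + h(-11, c(-3, 2))) = -81*(122 + (11 + 25/(18 - 3)²)) = -81*(122 + (11 + 25/15²)) = -81*(122 + (11 + 25*(1/225))) = -81*(122 + (11 + ⅑)) = -81*(122 + 100/9) = -81*1198/9 = -10782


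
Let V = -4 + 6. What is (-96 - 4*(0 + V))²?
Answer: 10816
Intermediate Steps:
V = 2
(-96 - 4*(0 + V))² = (-96 - 4*(0 + 2))² = (-96 - 4*2)² = (-96 - 8)² = (-104)² = 10816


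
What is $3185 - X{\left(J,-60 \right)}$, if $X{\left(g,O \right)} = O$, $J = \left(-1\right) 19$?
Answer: $3245$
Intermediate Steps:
$J = -19$
$3185 - X{\left(J,-60 \right)} = 3185 - -60 = 3185 + 60 = 3245$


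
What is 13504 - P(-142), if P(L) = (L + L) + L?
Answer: 13930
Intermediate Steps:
P(L) = 3*L (P(L) = 2*L + L = 3*L)
13504 - P(-142) = 13504 - 3*(-142) = 13504 - 1*(-426) = 13504 + 426 = 13930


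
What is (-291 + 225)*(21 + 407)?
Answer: -28248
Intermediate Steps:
(-291 + 225)*(21 + 407) = -66*428 = -28248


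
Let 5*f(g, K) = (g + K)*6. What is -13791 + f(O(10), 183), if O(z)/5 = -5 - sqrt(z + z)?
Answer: -68007/5 - 12*sqrt(5) ≈ -13628.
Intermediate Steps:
O(z) = -25 - 5*sqrt(2)*sqrt(z) (O(z) = 5*(-5 - sqrt(z + z)) = 5*(-5 - sqrt(2*z)) = 5*(-5 - sqrt(2)*sqrt(z)) = -25 - 5*sqrt(2)*sqrt(z))
f(g, K) = 6*K/5 + 6*g/5 (f(g, K) = ((g + K)*6)/5 = ((K + g)*6)/5 = (6*K + 6*g)/5 = 6*K/5 + 6*g/5)
-13791 + f(O(10), 183) = -13791 + ((6/5)*183 + 6*(-25 - 5*sqrt(2)*sqrt(10))/5) = -13791 + (1098/5 + 6*(-25 - 10*sqrt(5))/5) = -13791 + (1098/5 + (-30 - 12*sqrt(5))) = -13791 + (948/5 - 12*sqrt(5)) = -68007/5 - 12*sqrt(5)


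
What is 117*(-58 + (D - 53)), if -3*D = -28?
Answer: -11895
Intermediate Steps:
D = 28/3 (D = -1/3*(-28) = 28/3 ≈ 9.3333)
117*(-58 + (D - 53)) = 117*(-58 + (28/3 - 53)) = 117*(-58 - 131/3) = 117*(-305/3) = -11895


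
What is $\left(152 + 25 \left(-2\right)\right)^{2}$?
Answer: $10404$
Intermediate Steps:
$\left(152 + 25 \left(-2\right)\right)^{2} = \left(152 - 50\right)^{2} = 102^{2} = 10404$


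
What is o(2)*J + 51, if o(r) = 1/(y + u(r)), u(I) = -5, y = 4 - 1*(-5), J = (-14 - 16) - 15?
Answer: 159/4 ≈ 39.750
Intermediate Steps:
J = -45 (J = -30 - 15 = -45)
y = 9 (y = 4 + 5 = 9)
o(r) = ¼ (o(r) = 1/(9 - 5) = 1/4 = ¼)
o(2)*J + 51 = (¼)*(-45) + 51 = -45/4 + 51 = 159/4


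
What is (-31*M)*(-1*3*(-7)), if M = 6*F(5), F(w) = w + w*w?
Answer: -117180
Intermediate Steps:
F(w) = w + w²
M = 180 (M = 6*(5*(1 + 5)) = 6*(5*6) = 6*30 = 180)
(-31*M)*(-1*3*(-7)) = (-31*180)*(-1*3*(-7)) = -(-16740)*(-7) = -5580*21 = -117180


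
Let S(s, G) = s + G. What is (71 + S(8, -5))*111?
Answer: 8214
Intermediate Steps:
S(s, G) = G + s
(71 + S(8, -5))*111 = (71 + (-5 + 8))*111 = (71 + 3)*111 = 74*111 = 8214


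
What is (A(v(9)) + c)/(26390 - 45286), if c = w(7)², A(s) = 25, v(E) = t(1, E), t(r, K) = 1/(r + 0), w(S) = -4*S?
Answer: -809/18896 ≈ -0.042813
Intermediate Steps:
t(r, K) = 1/r
v(E) = 1 (v(E) = 1/1 = 1)
c = 784 (c = (-4*7)² = (-28)² = 784)
(A(v(9)) + c)/(26390 - 45286) = (25 + 784)/(26390 - 45286) = 809/(-18896) = 809*(-1/18896) = -809/18896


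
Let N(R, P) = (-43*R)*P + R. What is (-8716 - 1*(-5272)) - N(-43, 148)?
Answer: -277053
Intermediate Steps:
N(R, P) = R - 43*P*R (N(R, P) = -43*P*R + R = R - 43*P*R)
(-8716 - 1*(-5272)) - N(-43, 148) = (-8716 - 1*(-5272)) - (-43)*(1 - 43*148) = (-8716 + 5272) - (-43)*(1 - 6364) = -3444 - (-43)*(-6363) = -3444 - 1*273609 = -3444 - 273609 = -277053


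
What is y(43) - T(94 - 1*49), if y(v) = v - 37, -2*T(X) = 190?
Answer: 101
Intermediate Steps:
T(X) = -95 (T(X) = -½*190 = -95)
y(v) = -37 + v
y(43) - T(94 - 1*49) = (-37 + 43) - 1*(-95) = 6 + 95 = 101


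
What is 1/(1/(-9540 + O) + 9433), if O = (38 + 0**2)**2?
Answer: 8096/76369567 ≈ 0.00010601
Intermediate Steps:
O = 1444 (O = (38 + 0)**2 = 38**2 = 1444)
1/(1/(-9540 + O) + 9433) = 1/(1/(-9540 + 1444) + 9433) = 1/(1/(-8096) + 9433) = 1/(-1/8096 + 9433) = 1/(76369567/8096) = 8096/76369567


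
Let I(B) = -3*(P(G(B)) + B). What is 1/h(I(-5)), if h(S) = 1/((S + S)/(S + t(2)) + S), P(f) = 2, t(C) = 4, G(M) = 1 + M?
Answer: 135/13 ≈ 10.385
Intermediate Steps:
I(B) = -6 - 3*B (I(B) = -3*(2 + B) = -6 - 3*B)
h(S) = 1/(S + 2*S/(4 + S)) (h(S) = 1/((S + S)/(S + 4) + S) = 1/((2*S)/(4 + S) + S) = 1/(2*S/(4 + S) + S) = 1/(S + 2*S/(4 + S)))
1/h(I(-5)) = 1/((4 + (-6 - 3*(-5)))/((-6 - 3*(-5))*(6 + (-6 - 3*(-5))))) = 1/((4 + (-6 + 15))/((-6 + 15)*(6 + (-6 + 15)))) = 1/((4 + 9)/(9*(6 + 9))) = 1/((1/9)*13/15) = 1/((1/9)*(1/15)*13) = 1/(13/135) = 135/13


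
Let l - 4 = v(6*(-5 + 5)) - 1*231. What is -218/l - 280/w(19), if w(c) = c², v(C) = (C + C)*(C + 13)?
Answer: 15138/81947 ≈ 0.18473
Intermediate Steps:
v(C) = 2*C*(13 + C) (v(C) = (2*C)*(13 + C) = 2*C*(13 + C))
l = -227 (l = 4 + (2*(6*(-5 + 5))*(13 + 6*(-5 + 5)) - 1*231) = 4 + (2*(6*0)*(13 + 6*0) - 231) = 4 + (2*0*(13 + 0) - 231) = 4 + (2*0*13 - 231) = 4 + (0 - 231) = 4 - 231 = -227)
-218/l - 280/w(19) = -218/(-227) - 280/(19²) = -218*(-1/227) - 280/361 = 218/227 - 280*1/361 = 218/227 - 280/361 = 15138/81947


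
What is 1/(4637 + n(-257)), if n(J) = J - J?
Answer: 1/4637 ≈ 0.00021566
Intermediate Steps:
n(J) = 0
1/(4637 + n(-257)) = 1/(4637 + 0) = 1/4637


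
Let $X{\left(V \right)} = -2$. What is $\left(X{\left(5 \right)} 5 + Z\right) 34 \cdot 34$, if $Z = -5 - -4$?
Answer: $-12716$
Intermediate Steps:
$Z = -1$ ($Z = -5 + 4 = -1$)
$\left(X{\left(5 \right)} 5 + Z\right) 34 \cdot 34 = \left(\left(-2\right) 5 - 1\right) 34 \cdot 34 = \left(-10 - 1\right) 34 \cdot 34 = \left(-11\right) 34 \cdot 34 = \left(-374\right) 34 = -12716$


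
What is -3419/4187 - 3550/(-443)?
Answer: 13349233/1854841 ≈ 7.1970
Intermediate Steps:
-3419/4187 - 3550/(-443) = -3419*1/4187 - 3550*(-1/443) = -3419/4187 + 3550/443 = 13349233/1854841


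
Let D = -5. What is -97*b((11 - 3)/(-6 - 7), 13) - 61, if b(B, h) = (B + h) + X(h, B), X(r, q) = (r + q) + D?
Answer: -25722/13 ≈ -1978.6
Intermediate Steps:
X(r, q) = -5 + q + r (X(r, q) = (r + q) - 5 = (q + r) - 5 = -5 + q + r)
b(B, h) = -5 + 2*B + 2*h (b(B, h) = (B + h) + (-5 + B + h) = -5 + 2*B + 2*h)
-97*b((11 - 3)/(-6 - 7), 13) - 61 = -97*(-5 + 2*((11 - 3)/(-6 - 7)) + 2*13) - 61 = -97*(-5 + 2*(8/(-13)) + 26) - 61 = -97*(-5 + 2*(8*(-1/13)) + 26) - 61 = -97*(-5 + 2*(-8/13) + 26) - 61 = -97*(-5 - 16/13 + 26) - 61 = -97*257/13 - 61 = -24929/13 - 61 = -25722/13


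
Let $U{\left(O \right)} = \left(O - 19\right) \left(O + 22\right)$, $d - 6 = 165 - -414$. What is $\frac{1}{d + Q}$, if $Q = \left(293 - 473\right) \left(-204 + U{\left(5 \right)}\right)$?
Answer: $\frac{1}{105345} \approx 9.4926 \cdot 10^{-6}$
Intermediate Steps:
$d = 585$ ($d = 6 + \left(165 - -414\right) = 6 + \left(165 + 414\right) = 6 + 579 = 585$)
$U{\left(O \right)} = \left(-19 + O\right) \left(22 + O\right)$
$Q = 104760$ ($Q = \left(293 - 473\right) \left(-204 + \left(-418 + 5^{2} + 3 \cdot 5\right)\right) = - 180 \left(-204 + \left(-418 + 25 + 15\right)\right) = - 180 \left(-204 - 378\right) = \left(-180\right) \left(-582\right) = 104760$)
$\frac{1}{d + Q} = \frac{1}{585 + 104760} = \frac{1}{105345}$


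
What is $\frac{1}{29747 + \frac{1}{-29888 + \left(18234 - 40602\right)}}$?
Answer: $\frac{52256}{1554459231} \approx 3.3617 \cdot 10^{-5}$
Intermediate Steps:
$\frac{1}{29747 + \frac{1}{-29888 + \left(18234 - 40602\right)}} = \frac{1}{29747 + \frac{1}{-29888 - 22368}} = \frac{1}{29747 + \frac{1}{-52256}} = \frac{1}{29747 - \frac{1}{52256}} = \frac{1}{\frac{1554459231}{52256}} = \frac{52256}{1554459231}$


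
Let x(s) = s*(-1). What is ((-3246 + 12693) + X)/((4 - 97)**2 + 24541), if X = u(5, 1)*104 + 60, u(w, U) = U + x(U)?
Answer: 9507/33190 ≈ 0.28644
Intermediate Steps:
x(s) = -s
u(w, U) = 0 (u(w, U) = U - U = 0)
X = 60 (X = 0*104 + 60 = 0 + 60 = 60)
((-3246 + 12693) + X)/((4 - 97)**2 + 24541) = ((-3246 + 12693) + 60)/((4 - 97)**2 + 24541) = (9447 + 60)/((-93)**2 + 24541) = 9507/(8649 + 24541) = 9507/33190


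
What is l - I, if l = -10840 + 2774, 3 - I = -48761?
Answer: -56830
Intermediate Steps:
I = 48764 (I = 3 - 1*(-48761) = 3 + 48761 = 48764)
l = -8066
l - I = -8066 - 1*48764 = -8066 - 48764 = -56830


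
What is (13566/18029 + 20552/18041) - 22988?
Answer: -7476488936518/325261189 ≈ -22986.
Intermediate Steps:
(13566/18029 + 20552/18041) - 22988 = 615276214/325261189 - 22988 = -7476488936518/325261189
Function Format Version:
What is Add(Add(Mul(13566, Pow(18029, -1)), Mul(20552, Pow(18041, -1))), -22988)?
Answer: Rational(-7476488936518, 325261189) ≈ -22986.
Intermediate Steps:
Add(Add(Mul(13566, Pow(18029, -1)), Mul(20552, Pow(18041, -1))), -22988) = Add(Add(Mul(13566, Rational(1, 18029)), Mul(20552, Rational(1, 18041))), -22988) = Add(Add(Rational(13566, 18029), Rational(20552, 18041)), -22988) = Add(Rational(615276214, 325261189), -22988) = Rational(-7476488936518, 325261189)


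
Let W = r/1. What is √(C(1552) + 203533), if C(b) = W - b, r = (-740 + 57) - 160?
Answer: √201138 ≈ 448.48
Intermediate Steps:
r = -843 (r = -683 - 160 = -843)
W = -843 (W = -843/1 = -843*1 = -843)
C(b) = -843 - b
√(C(1552) + 203533) = √((-843 - 1*1552) + 203533) = √((-843 - 1552) + 203533) = √(-2395 + 203533) = √201138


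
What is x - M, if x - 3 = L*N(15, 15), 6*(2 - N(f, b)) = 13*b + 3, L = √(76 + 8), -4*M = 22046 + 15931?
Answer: 37989/4 - 62*√21 ≈ 9213.1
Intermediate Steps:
M = -37977/4 (M = -(22046 + 15931)/4 = -¼*37977 = -37977/4 ≈ -9494.3)
L = 2*√21 (L = √84 = 2*√21 ≈ 9.1651)
N(f, b) = 3/2 - 13*b/6 (N(f, b) = 2 - (13*b + 3)/6 = 2 - (3 + 13*b)/6 = 2 + (-½ - 13*b/6) = 3/2 - 13*b/6)
x = 3 - 62*√21 (x = 3 + (2*√21)*(3/2 - 13/6*15) = 3 + (2*√21)*(3/2 - 65/2) = 3 + (2*√21)*(-31) = 3 - 62*√21 ≈ -281.12)
x - M = (3 - 62*√21) - 1*(-37977/4) = (3 - 62*√21) + 37977/4 = 37989/4 - 62*√21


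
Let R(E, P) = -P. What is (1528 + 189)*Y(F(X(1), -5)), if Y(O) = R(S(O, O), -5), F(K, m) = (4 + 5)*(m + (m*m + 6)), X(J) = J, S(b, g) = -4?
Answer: 8585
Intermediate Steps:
F(K, m) = 54 + 9*m + 9*m² (F(K, m) = 9*(m + (m² + 6)) = 9*(m + (6 + m²)) = 9*(6 + m + m²) = 54 + 9*m + 9*m²)
Y(O) = 5 (Y(O) = -1*(-5) = 5)
(1528 + 189)*Y(F(X(1), -5)) = (1528 + 189)*5 = 1717*5 = 8585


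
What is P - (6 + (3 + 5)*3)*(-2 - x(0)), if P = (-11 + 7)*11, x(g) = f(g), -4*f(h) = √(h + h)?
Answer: 16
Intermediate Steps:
f(h) = -√2*√h/4 (f(h) = -√(h + h)/4 = -√2*√h/4)
x(g) = -√2*√g/4
P = -44 (P = -4*11 = -44)
P - (6 + (3 + 5)*3)*(-2 - x(0)) = -44 - (6 + (3 + 5)*3)*(-2 - (-1)*√2*√0/4) = -44 - (6 + 8*3)*(-2 - (-1)*√2*0/4) = -44 - (6 + 24)*(-2 - 1*0) = -44 - 30*(-2 + 0) = -44 - 30*(-2) = -44 - 1*(-60) = -44 + 60 = 16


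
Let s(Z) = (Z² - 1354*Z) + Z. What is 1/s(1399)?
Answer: 1/64354 ≈ 1.5539e-5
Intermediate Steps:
s(Z) = Z² - 1353*Z
1/s(1399) = 1/(1399*(-1353 + 1399)) = 1/(1399*46) = 1/64354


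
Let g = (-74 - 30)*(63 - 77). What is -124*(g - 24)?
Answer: -177568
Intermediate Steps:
g = 1456 (g = -104*(-14) = 1456)
-124*(g - 24) = -124*(1456 - 24) = -124*1432 = -177568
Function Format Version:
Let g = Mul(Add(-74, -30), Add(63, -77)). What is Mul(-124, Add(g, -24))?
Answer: -177568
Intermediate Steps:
g = 1456 (g = Mul(-104, -14) = 1456)
Mul(-124, Add(g, -24)) = Mul(-124, Add(1456, -24)) = Mul(-124, 1432) = -177568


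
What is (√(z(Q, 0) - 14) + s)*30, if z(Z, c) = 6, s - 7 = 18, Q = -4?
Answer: 750 + 60*I*√2 ≈ 750.0 + 84.853*I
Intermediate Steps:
s = 25 (s = 7 + 18 = 25)
(√(z(Q, 0) - 14) + s)*30 = (√(6 - 14) + 25)*30 = (√(-8) + 25)*30 = (2*I*√2 + 25)*30 = (25 + 2*I*√2)*30 = 750 + 60*I*√2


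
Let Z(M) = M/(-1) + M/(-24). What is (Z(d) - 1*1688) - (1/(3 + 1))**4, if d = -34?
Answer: -1269187/768 ≈ -1652.6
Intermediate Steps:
Z(M) = -25*M/24 (Z(M) = M*(-1) + M*(-1/24) = -M - M/24 = -25*M/24)
(Z(d) - 1*1688) - (1/(3 + 1))**4 = (-25/24*(-34) - 1*1688) - (1/(3 + 1))**4 = (425/12 - 1688) - (1/4)**4 = -19831/12 - (1/4)**4 = -19831/12 - 1*1/256 = -19831/12 - 1/256 = -1269187/768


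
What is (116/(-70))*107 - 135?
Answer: -10931/35 ≈ -312.31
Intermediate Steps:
(116/(-70))*107 - 135 = (116*(-1/70))*107 - 135 = -58/35*107 - 135 = -6206/35 - 135 = -10931/35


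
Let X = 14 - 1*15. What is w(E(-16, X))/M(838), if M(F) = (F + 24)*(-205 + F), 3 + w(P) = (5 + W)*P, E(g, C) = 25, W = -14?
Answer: -38/90941 ≈ -0.00041785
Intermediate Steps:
X = -1 (X = 14 - 15 = -1)
w(P) = -3 - 9*P (w(P) = -3 + (5 - 14)*P = -3 - 9*P)
M(F) = (-205 + F)*(24 + F) (M(F) = (24 + F)*(-205 + F) = (-205 + F)*(24 + F))
w(E(-16, X))/M(838) = (-3 - 9*25)/(-4920 + 838**2 - 181*838) = (-3 - 225)/(-4920 + 702244 - 151678) = -228/545646 = -228*1/545646 = -38/90941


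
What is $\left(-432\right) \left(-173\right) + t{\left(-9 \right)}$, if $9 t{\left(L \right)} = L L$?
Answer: $74745$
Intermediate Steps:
$t{\left(L \right)} = \frac{L^{2}}{9}$ ($t{\left(L \right)} = \frac{L L}{9} = \frac{L^{2}}{9}$)
$\left(-432\right) \left(-173\right) + t{\left(-9 \right)} = \left(-432\right) \left(-173\right) + \frac{\left(-9\right)^{2}}{9} = 74736 + \frac{1}{9} \cdot 81 = 74736 + 9 = 74745$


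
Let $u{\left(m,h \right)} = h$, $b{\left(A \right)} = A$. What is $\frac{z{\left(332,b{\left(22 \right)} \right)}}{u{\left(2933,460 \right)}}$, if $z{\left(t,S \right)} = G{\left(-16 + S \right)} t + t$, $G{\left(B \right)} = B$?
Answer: $\frac{581}{115} \approx 5.0522$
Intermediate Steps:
$z{\left(t,S \right)} = t + t \left(-16 + S\right)$ ($z{\left(t,S \right)} = \left(-16 + S\right) t + t = t \left(-16 + S\right) + t = t + t \left(-16 + S\right)$)
$\frac{z{\left(332,b{\left(22 \right)} \right)}}{u{\left(2933,460 \right)}} = \frac{332 \left(-15 + 22\right)}{460} = 332 \cdot 7 \cdot \frac{1}{460} = 2324 \cdot \frac{1}{460} = \frac{581}{115}$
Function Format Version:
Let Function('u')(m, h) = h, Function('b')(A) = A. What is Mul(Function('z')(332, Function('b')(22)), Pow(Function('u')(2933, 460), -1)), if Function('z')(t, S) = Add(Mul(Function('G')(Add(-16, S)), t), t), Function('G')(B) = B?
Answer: Rational(581, 115) ≈ 5.0522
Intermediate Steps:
Function('z')(t, S) = Add(t, Mul(t, Add(-16, S))) (Function('z')(t, S) = Add(Mul(Add(-16, S), t), t) = Add(Mul(t, Add(-16, S)), t) = Add(t, Mul(t, Add(-16, S))))
Mul(Function('z')(332, Function('b')(22)), Pow(Function('u')(2933, 460), -1)) = Mul(Mul(332, Add(-15, 22)), Pow(460, -1)) = Mul(Mul(332, 7), Rational(1, 460)) = Mul(2324, Rational(1, 460)) = Rational(581, 115)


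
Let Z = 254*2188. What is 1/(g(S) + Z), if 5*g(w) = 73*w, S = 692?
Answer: 5/2829276 ≈ 1.7672e-6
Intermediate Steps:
Z = 555752
g(w) = 73*w/5 (g(w) = (73*w)/5 = 73*w/5)
1/(g(S) + Z) = 1/((73/5)*692 + 555752) = 1/(50516/5 + 555752) = 1/(2829276/5) = 5/2829276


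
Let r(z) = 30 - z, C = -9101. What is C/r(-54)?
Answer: -9101/84 ≈ -108.35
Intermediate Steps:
C/r(-54) = -9101/(30 - 1*(-54)) = -9101/(30 + 54) = -9101/84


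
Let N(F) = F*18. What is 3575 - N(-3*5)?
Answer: 3845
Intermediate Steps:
N(F) = 18*F
3575 - N(-3*5) = 3575 - 18*(-3*5) = 3575 - 18*(-15) = 3575 - 1*(-270) = 3575 + 270 = 3845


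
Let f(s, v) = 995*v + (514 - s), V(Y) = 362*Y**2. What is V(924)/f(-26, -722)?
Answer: -3153744/7325 ≈ -430.55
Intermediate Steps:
f(s, v) = 514 - s + 995*v
V(924)/f(-26, -722) = (362*924**2)/(514 - 1*(-26) + 995*(-722)) = (362*853776)/(514 + 26 - 718390) = 309066912/(-717850) = 309066912*(-1/717850) = -3153744/7325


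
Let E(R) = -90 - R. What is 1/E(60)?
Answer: -1/150 ≈ -0.0066667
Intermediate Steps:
1/E(60) = 1/(-90 - 1*60) = 1/(-90 - 60) = 1/(-150) = -1/150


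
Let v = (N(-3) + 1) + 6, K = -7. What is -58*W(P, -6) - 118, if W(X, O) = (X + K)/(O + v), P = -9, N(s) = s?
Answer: -582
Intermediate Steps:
v = 4 (v = (-3 + 1) + 6 = -2 + 6 = 4)
W(X, O) = (-7 + X)/(4 + O) (W(X, O) = (X - 7)/(O + 4) = (-7 + X)/(4 + O))
-58*W(P, -6) - 118 = -58*(-7 - 9)/(4 - 6) - 118 = -58*(-16)/(-2) - 118 = -(-29)*(-16) - 118 = -58*8 - 118 = -464 - 118 = -582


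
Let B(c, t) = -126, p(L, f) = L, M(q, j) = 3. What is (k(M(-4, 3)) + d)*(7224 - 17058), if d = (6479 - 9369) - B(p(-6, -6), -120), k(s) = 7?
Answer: 27112338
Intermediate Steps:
d = -2764 (d = (6479 - 9369) - 1*(-126) = -2890 + 126 = -2764)
(k(M(-4, 3)) + d)*(7224 - 17058) = (7 - 2764)*(7224 - 17058) = -2757*(-9834) = 27112338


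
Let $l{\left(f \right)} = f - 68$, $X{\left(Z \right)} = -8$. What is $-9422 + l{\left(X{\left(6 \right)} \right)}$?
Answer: $-9498$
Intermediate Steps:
$l{\left(f \right)} = -68 + f$
$-9422 + l{\left(X{\left(6 \right)} \right)} = -9422 - 76 = -9498$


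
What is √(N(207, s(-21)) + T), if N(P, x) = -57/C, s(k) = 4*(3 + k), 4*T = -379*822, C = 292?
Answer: I*√1660190163/146 ≈ 279.08*I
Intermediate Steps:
T = -155769/2 (T = (-379*822)/4 = (¼)*(-311538) = -155769/2 ≈ -77885.)
s(k) = 12 + 4*k
N(P, x) = -57/292
√(N(207, s(-21)) + T) = √(-57/292 - 155769/2) = √(-22742331/292) = I*√1660190163/146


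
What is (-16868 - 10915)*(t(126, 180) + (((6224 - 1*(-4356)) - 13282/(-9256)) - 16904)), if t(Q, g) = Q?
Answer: 796752622449/4628 ≈ 1.7216e+8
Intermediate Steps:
(-16868 - 10915)*(t(126, 180) + (((6224 - 1*(-4356)) - 13282/(-9256)) - 16904)) = (-16868 - 10915)*(126 + (((6224 - 1*(-4356)) - 13282/(-9256)) - 16904)) = -27783*(126 + (((6224 + 4356) - 13282*(-1/9256)) - 16904)) = -27783*(126 + ((10580 + 6641/4628) - 16904)) = -27783*(126 + (48970881/4628 - 16904)) = -27783*(126 - 29260831/4628) = -27783*(-28677703/4628) = 796752622449/4628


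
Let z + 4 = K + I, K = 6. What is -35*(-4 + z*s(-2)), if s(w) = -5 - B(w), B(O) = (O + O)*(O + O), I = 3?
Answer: 3815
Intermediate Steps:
B(O) = 4*O**2 (B(O) = (2*O)*(2*O) = 4*O**2)
s(w) = -5 - 4*w**2
z = 5 (z = -4 + (6 + 3) = -4 + 9 = 5)
-35*(-4 + z*s(-2)) = -35*(-4 + 5*(-5 - 4*(-2)**2)) = -35*(-4 + 5*(-5 - 4*4)) = -35*(-4 + 5*(-5 - 16)) = -35*(-4 + 5*(-21)) = -35*(-4 - 105) = -35*(-109) = 3815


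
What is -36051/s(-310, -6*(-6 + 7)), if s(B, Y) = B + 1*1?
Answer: 12017/103 ≈ 116.67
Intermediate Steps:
s(B, Y) = 1 + B (s(B, Y) = B + 1 = 1 + B)
-36051/s(-310, -6*(-6 + 7)) = -36051/(1 - 310) = -36051/(-309) = -36051*(-1/309) = 12017/103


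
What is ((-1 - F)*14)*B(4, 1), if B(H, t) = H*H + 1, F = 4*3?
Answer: -3094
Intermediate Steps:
F = 12
B(H, t) = 1 + H**2 (B(H, t) = H**2 + 1 = 1 + H**2)
((-1 - F)*14)*B(4, 1) = ((-1 - 1*12)*14)*(1 + 4**2) = ((-1 - 12)*14)*(1 + 16) = -13*14*17 = -182*17 = -3094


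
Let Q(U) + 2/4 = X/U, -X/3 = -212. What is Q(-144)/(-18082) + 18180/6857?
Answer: 3945173683/1487859288 ≈ 2.6516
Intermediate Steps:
X = 636 (X = -3*(-212) = 636)
Q(U) = -½ + 636/U
Q(-144)/(-18082) + 18180/6857 = ((½)*(1272 - 1*(-144))/(-144))/(-18082) + 18180/6857 = ((½)*(-1/144)*(1272 + 144))*(-1/18082) + 18180*(1/6857) = ((½)*(-1/144)*1416)*(-1/18082) + 18180/6857 = -59/12*(-1/18082) + 18180/6857 = 59/216984 + 18180/6857 = 3945173683/1487859288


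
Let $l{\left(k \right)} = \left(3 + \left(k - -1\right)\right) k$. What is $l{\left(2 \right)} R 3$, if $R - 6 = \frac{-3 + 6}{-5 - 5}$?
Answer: $\frac{1026}{5} \approx 205.2$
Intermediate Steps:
$l{\left(k \right)} = k \left(4 + k\right)$ ($l{\left(k \right)} = \left(3 + \left(k + 1\right)\right) k = \left(3 + \left(1 + k\right)\right) k = \left(4 + k\right) k = k \left(4 + k\right)$)
$R = \frac{57}{10}$ ($R = 6 + \frac{-3 + 6}{-5 - 5} = 6 + \frac{3}{-10} = 6 + 3 \left(- \frac{1}{10}\right) = 6 - \frac{3}{10} = \frac{57}{10} \approx 5.7$)
$l{\left(2 \right)} R 3 = 2 \left(4 + 2\right) \frac{57}{10} \cdot 3 = 2 \cdot 6 \cdot \frac{57}{10} \cdot 3 = 12 \cdot \frac{57}{10} \cdot 3 = \frac{342}{5} \cdot 3 = \frac{1026}{5}$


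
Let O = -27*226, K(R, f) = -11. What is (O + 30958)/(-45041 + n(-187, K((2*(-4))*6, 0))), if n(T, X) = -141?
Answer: -12428/22591 ≈ -0.55013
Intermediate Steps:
O = -6102
(O + 30958)/(-45041 + n(-187, K((2*(-4))*6, 0))) = (-6102 + 30958)/(-45041 - 141) = 24856/(-45182) = 24856*(-1/45182) = -12428/22591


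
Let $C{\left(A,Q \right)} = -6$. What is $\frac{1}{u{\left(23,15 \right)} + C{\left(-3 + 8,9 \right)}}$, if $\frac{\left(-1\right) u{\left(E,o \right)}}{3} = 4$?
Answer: $- \frac{1}{18} \approx -0.055556$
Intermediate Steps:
$u{\left(E,o \right)} = -12$ ($u{\left(E,o \right)} = \left(-3\right) 4 = -12$)
$\frac{1}{u{\left(23,15 \right)} + C{\left(-3 + 8,9 \right)}} = \frac{1}{-12 - 6} = \frac{1}{-18} = - \frac{1}{18}$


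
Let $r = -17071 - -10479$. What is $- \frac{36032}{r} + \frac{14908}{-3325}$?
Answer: $\frac{336451}{342475} \approx 0.98241$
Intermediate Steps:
$r = -6592$ ($r = -17071 + 10479 = -6592$)
$- \frac{36032}{r} + \frac{14908}{-3325} = - \frac{36032}{-6592} + \frac{14908}{-3325} = \left(-36032\right) \left(- \frac{1}{6592}\right) + 14908 \left(- \frac{1}{3325}\right) = \frac{563}{103} - \frac{14908}{3325} = \frac{336451}{342475}$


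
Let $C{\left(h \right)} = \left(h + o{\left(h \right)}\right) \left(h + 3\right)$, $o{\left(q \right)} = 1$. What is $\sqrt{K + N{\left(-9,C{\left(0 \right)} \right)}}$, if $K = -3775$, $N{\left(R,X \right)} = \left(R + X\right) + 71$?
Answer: $i \sqrt{3710} \approx 60.91 i$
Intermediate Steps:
$C{\left(h \right)} = \left(1 + h\right) \left(3 + h\right)$ ($C{\left(h \right)} = \left(h + 1\right) \left(h + 3\right) = \left(1 + h\right) \left(3 + h\right)$)
$N{\left(R,X \right)} = 71 + R + X$
$\sqrt{K + N{\left(-9,C{\left(0 \right)} \right)}} = \sqrt{-3775 + \left(71 - 9 + \left(3 + 0^{2} + 4 \cdot 0\right)\right)} = \sqrt{-3775 + \left(71 - 9 + \left(3 + 0 + 0\right)\right)} = \sqrt{-3775 + \left(71 - 9 + 3\right)} = \sqrt{-3775 + 65} = \sqrt{-3710} = i \sqrt{3710}$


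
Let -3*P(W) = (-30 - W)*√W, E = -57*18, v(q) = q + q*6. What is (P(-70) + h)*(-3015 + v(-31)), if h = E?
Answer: 3316032 + 129280*I*√70/3 ≈ 3.316e+6 + 3.6054e+5*I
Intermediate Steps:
v(q) = 7*q (v(q) = q + 6*q = 7*q)
E = -1026
h = -1026
P(W) = -√W*(-30 - W)/3 (P(W) = -(-30 - W)*√W/3 = -√W*(-30 - W)/3)
(P(-70) + h)*(-3015 + v(-31)) = (√(-70)*(30 - 70)/3 - 1026)*(-3015 + 7*(-31)) = ((⅓)*(I*√70)*(-40) - 1026)*(-3015 - 217) = (-40*I*√70/3 - 1026)*(-3232) = (-1026 - 40*I*√70/3)*(-3232) = 3316032 + 129280*I*√70/3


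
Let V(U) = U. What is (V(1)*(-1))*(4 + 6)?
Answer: -10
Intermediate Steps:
(V(1)*(-1))*(4 + 6) = (1*(-1))*(4 + 6) = -1*10 = -10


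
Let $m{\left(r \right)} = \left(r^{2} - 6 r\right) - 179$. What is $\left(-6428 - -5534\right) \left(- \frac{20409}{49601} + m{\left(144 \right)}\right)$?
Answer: $- \frac{873234243096}{49601} \approx -1.7605 \cdot 10^{7}$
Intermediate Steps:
$m{\left(r \right)} = -179 + r^{2} - 6 r$
$\left(-6428 - -5534\right) \left(- \frac{20409}{49601} + m{\left(144 \right)}\right) = \left(-6428 - -5534\right) \left(- \frac{20409}{49601} - \left(1043 - 20736\right)\right) = \left(-6428 + \left(-16664 + 22198\right)\right) \left(\left(-20409\right) \frac{1}{49601} - -19693\right) = \left(-6428 + 5534\right) \left(- \frac{20409}{49601} + 19693\right) = \left(-894\right) \frac{976772084}{49601} = - \frac{873234243096}{49601}$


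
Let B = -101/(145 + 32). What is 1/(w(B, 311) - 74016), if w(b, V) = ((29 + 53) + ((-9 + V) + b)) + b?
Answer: -177/13033066 ≈ -1.3581e-5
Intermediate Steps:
B = -101/177 ≈ -0.57062
w(b, V) = 73 + V + 2*b (w(b, V) = (82 + (-9 + V + b)) + b = (73 + V + b) + b = 73 + V + 2*b)
1/(w(B, 311) - 74016) = 1/((73 + 311 + 2*(-101/177)) - 74016) = 1/((73 + 311 - 202/177) - 74016) = 1/(67766/177 - 74016) = 1/(-13033066/177) = -177/13033066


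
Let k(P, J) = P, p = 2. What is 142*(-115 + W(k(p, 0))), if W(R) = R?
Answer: -16046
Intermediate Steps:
142*(-115 + W(k(p, 0))) = 142*(-115 + 2) = 142*(-113) = -16046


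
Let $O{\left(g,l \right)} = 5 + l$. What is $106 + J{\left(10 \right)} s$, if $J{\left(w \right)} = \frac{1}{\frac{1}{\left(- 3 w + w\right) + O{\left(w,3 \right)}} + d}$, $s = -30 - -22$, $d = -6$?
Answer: $\frac{7834}{73} \approx 107.32$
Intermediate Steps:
$s = -8$ ($s = -30 + 22 = -8$)
$J{\left(w \right)} = \frac{1}{-6 + \frac{1}{8 - 2 w}}$ ($J{\left(w \right)} = \frac{1}{\frac{1}{\left(- 3 w + w\right) + \left(5 + 3\right)} - 6} = \frac{1}{\frac{1}{- 2 w + 8} - 6} = \frac{1}{\frac{1}{8 - 2 w} - 6} = \frac{1}{-6 + \frac{1}{8 - 2 w}}$)
$106 + J{\left(10 \right)} s = 106 + \frac{2 \left(4 - 10\right)}{-47 + 12 \cdot 10} \left(-8\right) = 106 + \frac{2 \left(4 - 10\right)}{-47 + 120} \left(-8\right) = 106 + 2 \cdot \frac{1}{73} \left(-6\right) \left(-8\right) = 106 - - \frac{96}{73} = 106 + \frac{96}{73} = \frac{7834}{73}$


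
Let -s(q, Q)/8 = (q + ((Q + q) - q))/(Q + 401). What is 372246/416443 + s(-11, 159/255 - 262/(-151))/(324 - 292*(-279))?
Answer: 307864171390457/344416269298329 ≈ 0.89387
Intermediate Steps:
s(q, Q) = -8*(Q + q)/(401 + Q) (s(q, Q) = -8*(q + ((Q + q) - q))/(Q + 401) = -8*(q + Q)/(401 + Q) = -8*(Q + q)/(401 + Q))
372246/416443 + s(-11, 159/255 - 262/(-151))/(324 - 292*(-279)) = 372246/416443 + (8*(-(159/255 - 262/(-151)) - 1*(-11))/(401 + (159/255 - 262/(-151))))/(324 - 292*(-279)) = 372246*(1/416443) + (8*(-(159*(1/255) - 262*(-1/151)) + 11)/(401 + (159*(1/255) - 262*(-1/151))))/(324 + 81468) = 372246/416443 + (8*(-(53/85 + 262/151) + 11)/(401 + (53/85 + 262/151)))/81792 = 372246/416443 + (8*(-1*30273/12835 + 11)/(401 + 30273/12835))*(1/81792) = 372246/416443 + (8*(-30273/12835 + 11)/(5177108/12835))*(1/81792) = 372246/416443 + (8*(12835/5177108)*(110912/12835))*(1/81792) = 372246/416443 + (221824/1294277)*(1/81792) = 372246/416443 + 1733/827043003 = 307864171390457/344416269298329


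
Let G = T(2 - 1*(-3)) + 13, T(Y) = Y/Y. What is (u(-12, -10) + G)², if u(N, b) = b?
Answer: 16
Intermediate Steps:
T(Y) = 1
G = 14 (G = 1 + 13 = 14)
(u(-12, -10) + G)² = (-10 + 14)² = 4² = 16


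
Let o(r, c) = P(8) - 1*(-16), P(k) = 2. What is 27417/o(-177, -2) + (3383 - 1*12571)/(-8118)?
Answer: 12374255/8118 ≈ 1524.3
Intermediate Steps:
o(r, c) = 18 (o(r, c) = 2 - 1*(-16) = 2 + 16 = 18)
27417/o(-177, -2) + (3383 - 1*12571)/(-8118) = 27417/18 + (3383 - 1*12571)/(-8118) = 27417*(1/18) + (3383 - 12571)*(-1/8118) = 9139/6 - 9188*(-1/8118) = 9139/6 + 4594/4059 = 12374255/8118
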